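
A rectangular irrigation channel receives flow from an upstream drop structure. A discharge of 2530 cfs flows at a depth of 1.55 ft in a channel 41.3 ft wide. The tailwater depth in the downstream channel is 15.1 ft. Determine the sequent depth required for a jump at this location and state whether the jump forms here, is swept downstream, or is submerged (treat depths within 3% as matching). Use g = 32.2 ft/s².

q = Q/b = 2530/41.3 = 61.3 ft²/s; V₁ = q/y₁ = 39.5 ft/s. Fr₁ = V₁/√(g·y₁) = 5.59.
Bélanger equation: y₂/y₁ = ½[√(1 + 8Fr₁²) − 1] = ½[√251.4 − 1] = 7.43.
y₂ = 7.43 × 1.55 = 11.5 ft.
Tailwater y_tw = 15.1 ft: y_tw > y₂, so the jump is submerged.

y₂ = 11.5 ft; the jump is submerged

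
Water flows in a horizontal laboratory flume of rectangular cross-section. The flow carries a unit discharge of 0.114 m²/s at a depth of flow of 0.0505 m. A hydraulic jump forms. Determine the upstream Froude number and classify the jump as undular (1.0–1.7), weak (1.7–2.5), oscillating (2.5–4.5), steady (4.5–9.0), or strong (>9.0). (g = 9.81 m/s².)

Fr₁ = 3.21; oscillating jump

V₁ = q/y₁ = 0.114/0.0505 = 2.26 m/s. Fr₁ = V₁/√(g·y₁) = 2.26/√(9.81×0.0505) = 3.21.
Fr₁ = 3.21 lies in the oscillating range.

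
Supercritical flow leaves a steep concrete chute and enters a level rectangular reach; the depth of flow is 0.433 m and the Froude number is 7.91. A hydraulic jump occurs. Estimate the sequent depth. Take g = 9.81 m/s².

Fr₁ = 7.91 (given).
Bélanger equation: y₂/y₁ = ½[√(1 + 8Fr₁²) − 1] = ½[√501.5 − 1] = 10.7.
y₂ = 10.7 × 0.433 = 4.63 m.

y₂ = 4.63 m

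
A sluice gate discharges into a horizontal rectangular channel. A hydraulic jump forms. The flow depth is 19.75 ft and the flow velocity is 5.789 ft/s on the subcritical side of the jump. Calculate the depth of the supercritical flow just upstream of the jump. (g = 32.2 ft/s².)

Fr₂ = V₂/√(g·y₂) = 5.789/√(32.2×19.75) = 0.2296.
The Bélanger relation is symmetric: y₁/y₂ = ½[√(1 + 8Fr₂²) − 1] = ½[√1.4216 − 1] = 0.09615.
y₁ = 0.09615 × 19.75 = 1.899 ft.

y₁ = 1.899 ft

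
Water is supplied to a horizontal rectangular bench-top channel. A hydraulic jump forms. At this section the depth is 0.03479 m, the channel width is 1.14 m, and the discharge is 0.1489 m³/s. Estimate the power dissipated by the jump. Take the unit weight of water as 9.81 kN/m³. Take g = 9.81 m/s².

P = 0.6489 kW

q = Q/b = 0.1489/1.14 = 0.1306 m²/s; V₁ = q/y₁ = 3.754 m/s. Fr₁ = V₁/√(g·y₁) = 6.426.
Sequent-depth ratio: y₂/y₁ = ½[√(1 + 8Fr₁²) − 1] = ½[√331.40 − 1] = 8.602.
y₂ = 8.602 × 0.03479 = 0.2993 m.
V₂ = q/y₂ = 0.1306/0.2993 = 0.4364 m/s. E₁ = y₁ + V₁²/2g = 0.7532 m; E₂ = y₂ + V₂²/2g = 0.3090 m. ΔE = E₁ − E₂ = 0.4442 m.
P = γ·Q·ΔE = 9.81 × 0.1489 × 0.4442 = 0.6489 kW.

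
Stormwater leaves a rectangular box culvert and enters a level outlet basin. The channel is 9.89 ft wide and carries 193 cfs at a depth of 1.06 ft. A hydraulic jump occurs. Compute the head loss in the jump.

ΔE = 1.77 ft

q = Q/b = 193/9.89 = 19.5 ft²/s; V₁ = q/y₁ = 18.4 ft/s. Fr₁ = V₁/√(g·y₁) = 3.15.
From the momentum equation for a rectangular channel, y₂/y₁ = ½[√(1 + 8Fr₁²) − 1] = ½[√80.44 − 1] = 3.98.
y₂ = 3.98 × 1.06 = 4.22 ft.
V₂ = q/y₂ = 19.5/4.22 = 4.62 ft/s. E₁ = y₁ + V₁²/2g = 6.32 ft; E₂ = y₂ + V₂²/2g = 4.55 ft. ΔE = E₁ − E₂ = 1.77 ft.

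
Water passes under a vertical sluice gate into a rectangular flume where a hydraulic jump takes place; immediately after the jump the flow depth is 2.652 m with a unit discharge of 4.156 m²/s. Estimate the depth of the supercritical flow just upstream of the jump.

y₁ = 0.4307 m

V₂ = q/y₂ = 4.156/2.652 = 1.567 m/s; Fr₂ = V₂/√(g·y₂) = 0.3072.
Applying the sequent-depth relation in reverse, y₁/y₂ = ½[√(1 + 8Fr₂²) − 1] = ½[√1.7552 − 1] = 0.1624.
y₁ = 0.1624 × 2.652 = 0.4307 m.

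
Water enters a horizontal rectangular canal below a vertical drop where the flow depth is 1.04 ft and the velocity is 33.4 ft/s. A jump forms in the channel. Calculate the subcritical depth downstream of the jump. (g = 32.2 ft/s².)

y₂ = 7.98 ft

Fr₁ = V₁/√(g·y₁) = 33.4/√(32.2×1.04) = 5.77.
Conjugate-depth relation: y₂/y₁ = ½[√(1 + 8Fr₁²) − 1] = ½[√267.5 − 1] = 7.68.
y₂ = 7.68 × 1.04 = 7.98 ft.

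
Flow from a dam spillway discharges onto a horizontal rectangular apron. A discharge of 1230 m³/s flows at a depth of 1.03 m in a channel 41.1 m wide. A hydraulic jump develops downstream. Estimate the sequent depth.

y₂ = 12.8 m

q = Q/b = 1230/41.1 = 29.9 m²/s; V₁ = q/y₁ = 29.1 m/s. Fr₁ = V₁/√(g·y₁) = 9.14.
By Bélanger, y₂/y₁ = ½[√(1 + 8Fr₁²) − 1] = ½[√669.4 − 1] = 12.4.
y₂ = 12.4 × 1.03 = 12.8 m.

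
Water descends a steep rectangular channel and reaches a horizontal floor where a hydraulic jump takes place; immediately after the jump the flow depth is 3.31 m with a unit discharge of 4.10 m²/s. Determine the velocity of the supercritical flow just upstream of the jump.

V₁ = 14.2 m/s

V₂ = q/y₂ = 4.10/3.31 = 1.24 m/s; Fr₂ = V₂/√(g·y₂) = 0.217.
From the momentum equation (using Fr₂), y₁/y₂ = ½[√(1 + 8Fr₂²) − 1] = ½[√1.378 − 1] = 0.0869.
y₁ = 0.0869 × 3.31 = 0.288 m.
V₁ = q/y₁ = 4.10/0.288 = 14.2 m/s.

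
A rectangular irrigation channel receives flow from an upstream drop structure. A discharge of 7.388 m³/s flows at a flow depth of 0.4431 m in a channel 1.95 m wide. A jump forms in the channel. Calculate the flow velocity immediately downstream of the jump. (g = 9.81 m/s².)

q = Q/b = 7.388/1.95 = 3.789 m²/s; V₁ = q/y₁ = 8.550 m/s. Fr₁ = V₁/√(g·y₁) = 4.101.
Sequent-depth ratio: y₂/y₁ = ½[√(1 + 8Fr₁²) − 1] = ½[√135.56 − 1] = 5.321.
y₂ = 5.321 × 0.4431 = 2.358 m.
V₂ = q/y₂ = 3.789/2.358 = 1.607 m/s.

V₂ = 1.607 m/s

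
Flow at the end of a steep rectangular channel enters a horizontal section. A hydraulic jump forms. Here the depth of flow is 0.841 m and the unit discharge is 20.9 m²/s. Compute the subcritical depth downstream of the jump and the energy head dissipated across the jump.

y₂ = 9.88 m; ΔE = 22.2 m

V₁ = q/y₁ = 20.9/0.841 = 24.9 m/s. Fr₁ = V₁/√(g·y₁) = 24.9/√(9.81×0.841) = 8.65.
Bélanger equation: y₂/y₁ = ½[√(1 + 8Fr₁²) − 1] = ½[√599.9 − 1] = 11.7.
y₂ = 11.7 × 0.841 = 9.88 m.
V₂ = q/y₂ = 20.9/9.88 = 2.12 m/s. E₁ = y₁ + V₁²/2g = 32.3 m; E₂ = y₂ + V₂²/2g = 10.1 m. ΔE = E₁ − E₂ = 22.2 m.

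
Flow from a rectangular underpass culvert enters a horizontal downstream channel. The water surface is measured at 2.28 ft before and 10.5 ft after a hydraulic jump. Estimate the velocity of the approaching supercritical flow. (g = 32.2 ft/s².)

For a rectangular channel the momentum equation gives q² = ½·g·y₁·y₂·(y₁ + y₂) = ½×32.2×2.28×10.5×12.8 = 4926.
q = √4926 = 70.2 ft²/s.
V₁ = q/y₁ = 70.2/2.28 = 30.8 ft/s.

V₁ = 30.8 ft/s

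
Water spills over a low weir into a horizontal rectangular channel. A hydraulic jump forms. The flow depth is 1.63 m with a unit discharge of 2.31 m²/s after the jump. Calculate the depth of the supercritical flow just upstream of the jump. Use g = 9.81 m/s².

y₁ = 0.339 m

V₂ = q/y₂ = 2.31/1.63 = 1.42 m/s; Fr₂ = V₂/√(g·y₂) = 0.354.
From the momentum equation (using Fr₂), y₁/y₂ = ½[√(1 + 8Fr₂²) − 1] = ½[√2.005 − 1] = 0.208.
y₁ = 0.208 × 1.63 = 0.339 m.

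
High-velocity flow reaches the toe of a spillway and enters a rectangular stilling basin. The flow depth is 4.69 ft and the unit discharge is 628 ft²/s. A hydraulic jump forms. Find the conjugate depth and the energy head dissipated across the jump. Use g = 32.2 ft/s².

V₁ = q/y₁ = 628/4.69 = 134 ft/s. Fr₁ = V₁/√(g·y₁) = 134/√(32.2×4.69) = 10.9.
From the momentum equation for a rectangular channel, y₂/y₁ = ½[√(1 + 8Fr₁²) − 1] = ½[√950.8 − 1] = 14.9.
y₂ = 14.9 × 4.69 = 70.0 ft.
Head loss: ΔE = (y₂ − y₁)³/(4y₁y₂) = (70.0 − 4.69)³/(4×4.69×70.0) = 278105/1313 = 212 ft.

y₂ = 70.0 ft; ΔE = 212 ft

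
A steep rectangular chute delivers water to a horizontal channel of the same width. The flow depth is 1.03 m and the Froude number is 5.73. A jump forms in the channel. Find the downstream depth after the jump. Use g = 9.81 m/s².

Fr₁ = 5.73 (given).
Conjugate-depth relation: y₂/y₁ = ½[√(1 + 8Fr₁²) − 1] = ½[√263.7 − 1] = 7.62.
y₂ = 7.62 × 1.03 = 7.85 m.

y₂ = 7.85 m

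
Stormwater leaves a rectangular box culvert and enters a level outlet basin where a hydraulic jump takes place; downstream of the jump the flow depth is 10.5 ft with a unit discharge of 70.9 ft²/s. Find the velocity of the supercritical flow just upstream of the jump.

V₁ = 30.6 ft/s

V₂ = q/y₂ = 70.9/10.5 = 6.75 ft/s; Fr₂ = V₂/√(g·y₂) = 0.367.
The Bélanger relation is symmetric: y₁/y₂ = ½[√(1 + 8Fr₂²) − 1] = ½[√2.079 − 1] = 0.221.
y₁ = 0.221 × 10.5 = 2.32 ft.
V₁ = q/y₁ = 70.9/2.32 = 30.6 ft/s.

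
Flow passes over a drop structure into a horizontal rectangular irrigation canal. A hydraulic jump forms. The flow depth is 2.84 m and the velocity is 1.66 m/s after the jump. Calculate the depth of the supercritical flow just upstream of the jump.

y₁ = 0.480 m

Fr₂ = V₂/√(g·y₂) = 1.66/√(9.81×2.84) = 0.314.
Since the conjugate-depth ratio holds either way, y₁/y₂ = ½[√(1 + 8Fr₂²) − 1] = ½[√1.791 − 1] = 0.169.
y₁ = 0.169 × 2.84 = 0.480 m.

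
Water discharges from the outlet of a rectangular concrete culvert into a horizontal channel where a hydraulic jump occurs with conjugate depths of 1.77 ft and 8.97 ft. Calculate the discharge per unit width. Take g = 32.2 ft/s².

For a rectangular channel the momentum equation gives q² = ½·g·y₁·y₂·(y₁ + y₂) = ½×32.2×1.77×8.97×10.7 = 2745.
q = √2745 = 52.4 ft²/s.

q = 52.4 ft²/s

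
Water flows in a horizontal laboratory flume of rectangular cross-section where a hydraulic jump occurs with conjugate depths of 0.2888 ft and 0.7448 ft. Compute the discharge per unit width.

q = 1.892 ft²/s

For a rectangular channel the momentum equation gives q² = ½·g·y₁·y₂·(y₁ + y₂) = ½×32.2×0.2888×0.7448×1.034 = 3.579.
q = √3.579 = 1.892 ft²/s.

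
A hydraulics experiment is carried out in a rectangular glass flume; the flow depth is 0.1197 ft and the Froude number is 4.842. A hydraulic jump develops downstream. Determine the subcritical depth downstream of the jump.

Fr₁ = 4.842 (given).
By Bélanger, y₂/y₁ = ½[√(1 + 8Fr₁²) − 1] = ½[√188.56 − 1] = 6.366.
y₂ = 6.366 × 0.1197 = 0.7620 ft.

y₂ = 0.7620 ft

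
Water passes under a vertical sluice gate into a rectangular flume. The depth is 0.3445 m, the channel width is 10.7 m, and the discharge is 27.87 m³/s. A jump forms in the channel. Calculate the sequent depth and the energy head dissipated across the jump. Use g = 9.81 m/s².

y₂ = 1.839 m; ΔE = 1.317 m

q = Q/b = 27.87/10.7 = 2.605 m²/s; V₁ = q/y₁ = 7.561 m/s. Fr₁ = V₁/√(g·y₁) = 4.113.
Bélanger equation: y₂/y₁ = ½[√(1 + 8Fr₁²) − 1] = ½[√136.32 − 1] = 5.338.
y₂ = 5.338 × 0.3445 = 1.839 m.
Head loss: ΔE = (y₂ − y₁)³/(4y₁y₂) = (1.839 − 0.3445)³/(4×0.3445×1.839) = 3.337/2.534 = 1.317 m.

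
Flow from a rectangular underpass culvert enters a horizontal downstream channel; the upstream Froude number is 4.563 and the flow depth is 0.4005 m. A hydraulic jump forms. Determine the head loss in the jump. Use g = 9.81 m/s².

ΔE = 2.061 m

Fr₁ = 4.563 (given).
By Bélanger, y₂/y₁ = ½[√(1 + 8Fr₁²) − 1] = ½[√167.57 − 1] = 5.972.
y₂ = 5.972 × 0.4005 = 2.392 m.
Head loss: ΔE = (y₂ − y₁)³/(4y₁y₂) = (2.392 − 0.4005)³/(4×0.4005×2.392) = 7.898/3.832 = 2.061 m.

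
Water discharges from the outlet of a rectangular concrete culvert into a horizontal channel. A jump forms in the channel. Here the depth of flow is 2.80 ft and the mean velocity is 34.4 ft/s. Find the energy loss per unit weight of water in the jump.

Fr₁ = V₁/√(g·y₁) = 34.4/√(32.2×2.80) = 3.62.
From the momentum equation for a rectangular channel, y₂/y₁ = ½[√(1 + 8Fr₁²) − 1] = ½[√106.0 − 1] = 4.65.
y₂ = 4.65 × 2.80 = 13.0 ft.
Head loss: ΔE = (y₂ − y₁)³/(4y₁y₂) = (13.0 − 2.80)³/(4×2.80×13.0) = 1066/146 = 7.31 ft.

ΔE = 7.31 ft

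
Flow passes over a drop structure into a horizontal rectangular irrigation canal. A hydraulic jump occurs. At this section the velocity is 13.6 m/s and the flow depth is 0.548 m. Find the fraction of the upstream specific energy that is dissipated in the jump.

Fr₁ = V₁/√(g·y₁) = 13.6/√(9.81×0.548) = 5.87.
From the momentum equation for a rectangular channel, y₂/y₁ = ½[√(1 + 8Fr₁²) − 1] = ½[√276.2 − 1] = 7.81.
y₂ = 7.81 × 0.548 = 4.28 m.
E₁ = y₁ + V₁²/2g = 9.98 m. ΔE = (y₂ − y₁)³/(4y₁y₂) = 5.54 m. ΔE/E₁ = 5.54/9.98 = 0.555.

ΔE/E₁ = 0.555 (55.5%)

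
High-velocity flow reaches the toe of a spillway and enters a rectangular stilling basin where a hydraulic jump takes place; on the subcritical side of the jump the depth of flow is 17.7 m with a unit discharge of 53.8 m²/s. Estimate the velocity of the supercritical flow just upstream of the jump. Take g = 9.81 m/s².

V₂ = q/y₂ = 53.8/17.7 = 3.04 m/s; Fr₂ = V₂/√(g·y₂) = 0.231.
Since the conjugate-depth ratio holds either way, y₁/y₂ = ½[√(1 + 8Fr₂²) − 1] = ½[√1.426 − 1] = 0.0970.
y₁ = 0.0970 × 17.7 = 1.72 m.
V₁ = q/y₁ = 53.8/1.72 = 31.3 m/s.

V₁ = 31.3 m/s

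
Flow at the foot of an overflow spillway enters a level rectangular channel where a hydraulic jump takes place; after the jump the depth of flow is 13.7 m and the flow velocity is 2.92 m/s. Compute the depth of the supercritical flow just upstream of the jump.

Fr₂ = V₂/√(g·y₂) = 2.92/√(9.81×13.7) = 0.252.
From the momentum equation (using Fr₂), y₁/y₂ = ½[√(1 + 8Fr₂²) − 1] = ½[√1.508 − 1] = 0.114.
y₁ = 0.114 × 13.7 = 1.56 m.

y₁ = 1.56 m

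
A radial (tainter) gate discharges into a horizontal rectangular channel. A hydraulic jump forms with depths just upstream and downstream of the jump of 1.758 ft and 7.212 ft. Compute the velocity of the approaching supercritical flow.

For a rectangular channel the momentum equation gives q² = ½·g·y₁·y₂·(y₁ + y₂) = ½×32.2×1.758×7.212×8.970 = 1831.
q = √1831 = 42.79 ft²/s.
V₁ = q/y₁ = 42.79/1.758 = 24.34 ft/s.

V₁ = 24.34 ft/s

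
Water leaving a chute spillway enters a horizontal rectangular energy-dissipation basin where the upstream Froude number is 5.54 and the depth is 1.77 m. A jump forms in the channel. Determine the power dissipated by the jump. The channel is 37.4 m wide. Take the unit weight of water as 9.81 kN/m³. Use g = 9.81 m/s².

Fr₁ = 5.54 (given).
From the momentum equation for a rectangular channel, y₂/y₁ = ½[√(1 + 8Fr₁²) − 1] = ½[√246.5 − 1] = 7.35.
y₂ = 7.35 × 1.77 = 13.0 m.
V₁ = Fr₁·√(g·y₁) = 5.54×√(9.81×1.77) = 23.1 m/s; q = V₁·y₁ = 40.9 m²/s. V₂ = q/y₂ = 40.9/13.0 = 3.14 m/s. E₁ = y₁ + V₁²/2g = 28.9 m; E₂ = y₂ + V₂²/2g = 13.5 m. ΔE = E₁ − E₂ = 15.4 m.
Q = q·b = 40.9 × 37.4 = 1528 m³/s. P = γ·Q·ΔE = 9.81 × 1528 × 15.4 = 231149 kW.

P = 231149 kW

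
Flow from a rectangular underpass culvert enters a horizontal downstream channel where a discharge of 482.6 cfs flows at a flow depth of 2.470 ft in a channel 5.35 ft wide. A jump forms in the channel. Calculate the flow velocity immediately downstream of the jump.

V₂ = 6.874 ft/s

q = Q/b = 482.6/5.35 = 90.21 ft²/s; V₁ = q/y₁ = 36.52 ft/s. Fr₁ = V₁/√(g·y₁) = 4.095.
By Bélanger, y₂/y₁ = ½[√(1 + 8Fr₁²) − 1] = ½[√135.16 − 1] = 5.313.
y₂ = 5.313 × 2.470 = 13.12 ft.
V₂ = q/y₂ = 90.21/13.12 = 6.874 ft/s.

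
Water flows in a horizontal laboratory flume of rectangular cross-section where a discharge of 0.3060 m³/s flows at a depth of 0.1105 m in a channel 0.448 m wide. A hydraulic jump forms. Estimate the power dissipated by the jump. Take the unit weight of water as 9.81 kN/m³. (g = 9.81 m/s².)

P = 3.460 kW

q = Q/b = 0.3060/0.448 = 0.6830 m²/s; V₁ = q/y₁ = 6.181 m/s. Fr₁ = V₁/√(g·y₁) = 5.937.
Bélanger equation: y₂/y₁ = ½[√(1 + 8Fr₁²) − 1] = ½[√282.98 − 1] = 7.911.
y₂ = 7.911 × 0.1105 = 0.8742 m.
V₂ = q/y₂ = 0.6830/0.8742 = 0.7814 m/s. E₁ = y₁ + V₁²/2g = 2.058 m; E₂ = y₂ + V₂²/2g = 0.9053 m. ΔE = E₁ − E₂ = 1.153 m.
P = γ·Q·ΔE = 9.81 × 0.3060 × 1.153 = 3.460 kW.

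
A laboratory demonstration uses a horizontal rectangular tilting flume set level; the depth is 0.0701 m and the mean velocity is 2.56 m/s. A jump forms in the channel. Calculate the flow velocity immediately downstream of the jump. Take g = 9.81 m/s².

V₂ = 0.657 m/s

Fr₁ = V₁/√(g·y₁) = 2.56/√(9.81×0.0701) = 3.09.
Bélanger equation: y₂/y₁ = ½[√(1 + 8Fr₁²) − 1] = ½[√77.24 − 1] = 3.89.
y₂ = 3.89 × 0.0701 = 0.273 m.
q = V₁·y₁ = 2.56 × 0.0701 = 0.179 m²/s.
V₂ = q/y₂ = 0.179/0.273 = 0.657 m/s.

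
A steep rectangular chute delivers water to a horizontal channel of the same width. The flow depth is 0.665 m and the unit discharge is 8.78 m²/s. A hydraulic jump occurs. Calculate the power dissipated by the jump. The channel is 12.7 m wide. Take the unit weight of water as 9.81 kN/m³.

P = 5271 kW

V₁ = q/y₁ = 8.78/0.665 = 13.2 m/s. Fr₁ = V₁/√(g·y₁) = 13.2/√(9.81×0.665) = 5.17.
By Bélanger, y₂/y₁ = ½[√(1 + 8Fr₁²) − 1] = ½[√214.8 − 1] = 6.83.
y₂ = 6.83 × 0.665 = 4.54 m.
V₂ = q/y₂ = 8.78/4.54 = 1.93 m/s. E₁ = y₁ + V₁²/2g = 9.55 m; E₂ = y₂ + V₂²/2g = 4.73 m. ΔE = E₁ − E₂ = 4.82 m.
Q = q·b = 8.78 × 12.7 = 112 m³/s. P = γ·Q·ΔE = 9.81 × 112 × 4.82 = 5271 kW.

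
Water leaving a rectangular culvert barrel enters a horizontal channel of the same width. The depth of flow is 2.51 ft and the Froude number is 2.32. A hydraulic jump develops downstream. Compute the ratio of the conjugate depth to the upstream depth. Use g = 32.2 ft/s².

Fr₁ = 2.32 (given).
From the momentum equation for a rectangular channel, y₂/y₁ = ½[√(1 + 8Fr₁²) − 1] = ½[√44.06 − 1] = 2.82.

y₂/y₁ = 2.82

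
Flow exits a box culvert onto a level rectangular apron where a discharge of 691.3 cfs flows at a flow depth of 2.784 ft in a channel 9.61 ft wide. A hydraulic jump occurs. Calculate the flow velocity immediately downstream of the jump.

q = Q/b = 691.3/9.61 = 71.94 ft²/s; V₁ = q/y₁ = 25.84 ft/s. Fr₁ = V₁/√(g·y₁) = 2.729.
From the momentum equation for a rectangular channel, y₂/y₁ = ½[√(1 + 8Fr₁²) − 1] = ½[√60.582 − 1] = 3.392.
y₂ = 3.392 × 2.784 = 9.443 ft.
V₂ = q/y₂ = 71.94/9.443 = 7.618 ft/s.

V₂ = 7.618 ft/s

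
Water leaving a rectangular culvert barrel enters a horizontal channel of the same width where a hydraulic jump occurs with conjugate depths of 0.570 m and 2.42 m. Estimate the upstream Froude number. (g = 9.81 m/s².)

For a rectangular channel the momentum equation gives q² = ½·g·y₁·y₂·(y₁ + y₂) = ½×9.81×0.570×2.42×2.99 = 20.2.
q = √20.2 = 4.50 m²/s.
V₁ = q/y₁ = 7.89 m/s; Fr₁ = V₁/√(g·y₁) = 3.34.

Fr₁ = 3.34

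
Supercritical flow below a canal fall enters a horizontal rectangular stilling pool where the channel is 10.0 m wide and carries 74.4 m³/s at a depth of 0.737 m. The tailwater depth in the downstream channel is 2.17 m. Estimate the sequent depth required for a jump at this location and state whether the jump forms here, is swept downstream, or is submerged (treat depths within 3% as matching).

q = Q/b = 74.4/10.0 = 7.44 m²/s; V₁ = q/y₁ = 10.1 m/s. Fr₁ = V₁/√(g·y₁) = 3.75.
Bélanger equation: y₂/y₁ = ½[√(1 + 8Fr₁²) − 1] = ½[√113.8 − 1] = 4.83.
y₂ = 4.83 × 0.737 = 3.56 m.
Tailwater y_tw = 2.17 m: y_tw < y₂, so the jump is swept downstream.

y₂ = 3.56 m; the jump is swept downstream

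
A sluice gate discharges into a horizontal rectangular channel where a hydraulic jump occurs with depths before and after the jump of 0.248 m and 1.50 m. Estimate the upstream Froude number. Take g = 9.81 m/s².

Fr₁ = 4.62

For a rectangular channel the momentum equation gives q² = ½·g·y₁·y₂·(y₁ + y₂) = ½×9.81×0.248×1.50×1.75 = 3.19.
q = √3.19 = 1.79 m²/s.
V₁ = q/y₁ = 7.20 m/s; Fr₁ = V₁/√(g·y₁) = 4.62.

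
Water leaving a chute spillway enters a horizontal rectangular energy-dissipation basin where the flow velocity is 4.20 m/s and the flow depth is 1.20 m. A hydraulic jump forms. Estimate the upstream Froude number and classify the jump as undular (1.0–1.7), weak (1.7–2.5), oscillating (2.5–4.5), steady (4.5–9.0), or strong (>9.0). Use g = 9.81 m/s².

Fr₁ = 1.22; undular jump

Fr₁ = V₁/√(g·y₁) = 4.20/√(9.81×1.20) = 1.22.
Fr₁ = 1.22 lies in the undular range.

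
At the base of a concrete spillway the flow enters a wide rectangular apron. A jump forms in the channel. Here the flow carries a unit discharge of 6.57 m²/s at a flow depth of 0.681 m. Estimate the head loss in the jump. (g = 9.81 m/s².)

V₁ = q/y₁ = 6.57/0.681 = 9.65 m/s. Fr₁ = V₁/√(g·y₁) = 9.65/√(9.81×0.681) = 3.73.
Bélanger equation: y₂/y₁ = ½[√(1 + 8Fr₁²) − 1] = ½[√112.5 − 1] = 4.80.
y₂ = 4.80 × 0.681 = 3.27 m.
V₂ = q/y₂ = 6.57/3.27 = 2.01 m/s. E₁ = y₁ + V₁²/2g = 5.42 m; E₂ = y₂ + V₂²/2g = 3.48 m. ΔE = E₁ − E₂ = 1.95 m.

ΔE = 1.95 m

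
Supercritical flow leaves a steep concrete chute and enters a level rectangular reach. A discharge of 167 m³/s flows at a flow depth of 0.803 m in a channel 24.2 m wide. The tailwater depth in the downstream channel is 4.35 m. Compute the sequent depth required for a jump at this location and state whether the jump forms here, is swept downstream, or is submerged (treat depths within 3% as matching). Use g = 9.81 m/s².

q = Q/b = 167/24.2 = 6.90 m²/s; V₁ = q/y₁ = 8.59 m/s. Fr₁ = V₁/√(g·y₁) = 3.06.
Sequent-depth ratio: y₂/y₁ = ½[√(1 + 8Fr₁²) − 1] = ½[√76.00 − 1] = 3.86.
y₂ = 3.86 × 0.803 = 3.10 m.
Tailwater y_tw = 4.35 m: y_tw > y₂, so the jump is submerged.

y₂ = 3.10 m; the jump is submerged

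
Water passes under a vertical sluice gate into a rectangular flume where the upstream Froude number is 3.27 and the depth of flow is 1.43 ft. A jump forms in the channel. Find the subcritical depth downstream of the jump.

Fr₁ = 3.27 (given).
Sequent-depth ratio: y₂/y₁ = ½[√(1 + 8Fr₁²) − 1] = ½[√86.54 − 1] = 4.15.
y₂ = 4.15 × 1.43 = 5.94 ft.

y₂ = 5.94 ft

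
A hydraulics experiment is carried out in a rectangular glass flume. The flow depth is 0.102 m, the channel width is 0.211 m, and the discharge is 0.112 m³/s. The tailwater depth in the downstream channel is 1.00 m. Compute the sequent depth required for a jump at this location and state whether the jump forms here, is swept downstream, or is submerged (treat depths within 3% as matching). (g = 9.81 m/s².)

q = Q/b = 0.112/0.211 = 0.531 m²/s; V₁ = q/y₁ = 5.20 m/s. Fr₁ = V₁/√(g·y₁) = 5.20.
Bélanger equation: y₂/y₁ = ½[√(1 + 8Fr₁²) − 1] = ½[√217.5 − 1] = 6.87.
y₂ = 6.87 × 0.102 = 0.701 m.
Tailwater y_tw = 1.00 m: y_tw > y₂, so the jump is submerged.

y₂ = 0.701 m; the jump is submerged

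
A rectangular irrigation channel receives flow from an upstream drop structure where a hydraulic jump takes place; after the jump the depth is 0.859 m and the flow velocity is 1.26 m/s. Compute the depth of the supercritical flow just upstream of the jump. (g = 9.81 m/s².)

Fr₂ = V₂/√(g·y₂) = 1.26/√(9.81×0.859) = 0.434.
From the momentum equation (using Fr₂), y₁/y₂ = ½[√(1 + 8Fr₂²) − 1] = ½[√2.507 − 1] = 0.292.
y₁ = 0.292 × 0.859 = 0.251 m.

y₁ = 0.251 m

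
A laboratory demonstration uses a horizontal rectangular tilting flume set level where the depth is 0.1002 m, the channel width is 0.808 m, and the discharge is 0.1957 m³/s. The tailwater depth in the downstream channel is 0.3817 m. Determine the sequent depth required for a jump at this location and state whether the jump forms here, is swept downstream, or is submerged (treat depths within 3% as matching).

y₂ = 0.2990 m; the jump is submerged

q = Q/b = 0.1957/0.808 = 0.2422 m²/s; V₁ = q/y₁ = 2.417 m/s. Fr₁ = V₁/√(g·y₁) = 2.438.
Conjugate-depth relation: y₂/y₁ = ½[√(1 + 8Fr₁²) − 1] = ½[√48.553 − 1] = 2.984.
y₂ = 2.984 × 0.1002 = 0.2990 m.
Tailwater y_tw = 0.3817 m: y_tw > y₂, so the jump is submerged.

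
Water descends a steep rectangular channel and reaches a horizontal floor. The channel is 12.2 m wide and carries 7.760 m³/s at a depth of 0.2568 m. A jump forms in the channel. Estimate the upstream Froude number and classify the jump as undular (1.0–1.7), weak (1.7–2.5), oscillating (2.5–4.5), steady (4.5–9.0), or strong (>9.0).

Fr₁ = 1.561; undular jump

q = Q/b = 7.760/12.2 = 0.6361 m²/s; V₁ = q/y₁ = 2.477 m/s. Fr₁ = V₁/√(g·y₁) = 1.561.
Fr₁ = 1.561 lies in the undular range.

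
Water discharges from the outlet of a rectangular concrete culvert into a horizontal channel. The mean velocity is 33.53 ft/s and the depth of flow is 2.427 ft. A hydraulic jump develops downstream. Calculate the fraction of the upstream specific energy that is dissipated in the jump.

ΔE/E₁ = 0.367 (36.7%)

Fr₁ = V₁/√(g·y₁) = 33.53/√(32.2×2.427) = 3.793.
Bélanger equation: y₂/y₁ = ½[√(1 + 8Fr₁²) − 1] = ½[√116.09 − 1] = 4.887.
y₂ = 4.887 × 2.427 = 11.86 ft.
E₁ = y₁ + V₁²/2g = 19.88 ft. ΔE = (y₂ − y₁)³/(4y₁y₂) = 7.292 ft. ΔE/E₁ = 7.292/19.88 = 0.367.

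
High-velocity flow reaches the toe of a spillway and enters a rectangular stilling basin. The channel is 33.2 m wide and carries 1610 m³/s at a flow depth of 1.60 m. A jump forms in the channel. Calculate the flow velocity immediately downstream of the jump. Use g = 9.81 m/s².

q = Q/b = 1610/33.2 = 48.5 m²/s; V₁ = q/y₁ = 30.3 m/s. Fr₁ = V₁/√(g·y₁) = 7.65.
Conjugate-depth relation: y₂/y₁ = ½[√(1 + 8Fr₁²) − 1] = ½[√469.2 − 1] = 10.3.
y₂ = 10.3 × 1.60 = 16.5 m.
V₂ = q/y₂ = 48.5/16.5 = 2.93 m/s.

V₂ = 2.93 m/s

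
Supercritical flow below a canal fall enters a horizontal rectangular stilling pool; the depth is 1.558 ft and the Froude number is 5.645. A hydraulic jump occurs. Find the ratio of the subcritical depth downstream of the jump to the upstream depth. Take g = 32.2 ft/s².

y₂/y₁ = 7.499

Fr₁ = 5.645 (given).
By Bélanger, y₂/y₁ = ½[√(1 + 8Fr₁²) − 1] = ½[√255.93 − 1] = 7.499.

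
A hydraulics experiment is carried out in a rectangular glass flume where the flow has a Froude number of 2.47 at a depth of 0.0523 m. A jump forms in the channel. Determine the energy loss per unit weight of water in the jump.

ΔE = 0.0360 m

Fr₁ = 2.47 (given).
Bélanger equation: y₂/y₁ = ½[√(1 + 8Fr₁²) − 1] = ½[√49.81 − 1] = 3.03.
y₂ = 3.03 × 0.0523 = 0.158 m.
Head loss: ΔE = (y₂ − y₁)³/(4y₁y₂) = (0.158 − 0.0523)³/(4×0.0523×0.158) = 0.00119/0.0331 = 0.0360 m.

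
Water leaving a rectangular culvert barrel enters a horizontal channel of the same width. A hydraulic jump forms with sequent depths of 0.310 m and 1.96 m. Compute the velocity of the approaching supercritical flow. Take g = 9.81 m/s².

V₁ = 8.39 m/s

For a rectangular channel the momentum equation gives q² = ½·g·y₁·y₂·(y₁ + y₂) = ½×9.81×0.310×1.96×2.27 = 6.77.
q = √6.77 = 2.60 m²/s.
V₁ = q/y₁ = 2.60/0.310 = 8.39 m/s.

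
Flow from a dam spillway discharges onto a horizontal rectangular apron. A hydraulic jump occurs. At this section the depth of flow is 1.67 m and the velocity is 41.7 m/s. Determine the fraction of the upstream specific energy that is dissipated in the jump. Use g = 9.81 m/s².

ΔE/E₁ = 0.735 (73.5%)

Fr₁ = V₁/√(g·y₁) = 41.7/√(9.81×1.67) = 10.3.
Conjugate-depth relation: y₂/y₁ = ½[√(1 + 8Fr₁²) − 1] = ½[√850.1 − 1] = 14.1.
y₂ = 14.1 × 1.67 = 23.5 m.
E₁ = y₁ + V₁²/2g = 90.3 m. ΔE = (y₂ − y₁)³/(4y₁y₂) = 66.3 m. ΔE/E₁ = 66.3/90.3 = 0.735.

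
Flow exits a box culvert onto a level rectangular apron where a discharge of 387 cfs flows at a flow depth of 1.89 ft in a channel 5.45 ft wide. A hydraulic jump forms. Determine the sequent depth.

q = Q/b = 387/5.45 = 71.0 ft²/s; V₁ = q/y₁ = 37.6 ft/s. Fr₁ = V₁/√(g·y₁) = 4.82.
By Bélanger, y₂/y₁ = ½[√(1 + 8Fr₁²) − 1] = ½[√186.6 − 1] = 6.33.
y₂ = 6.33 × 1.89 = 12.0 ft.

y₂ = 12.0 ft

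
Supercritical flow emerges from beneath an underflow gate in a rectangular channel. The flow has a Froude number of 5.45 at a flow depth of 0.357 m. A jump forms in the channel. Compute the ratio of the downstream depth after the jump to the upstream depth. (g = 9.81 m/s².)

Fr₁ = 5.45 (given).
Bélanger equation: y₂/y₁ = ½[√(1 + 8Fr₁²) − 1] = ½[√238.6 − 1] = 7.22.

y₂/y₁ = 7.22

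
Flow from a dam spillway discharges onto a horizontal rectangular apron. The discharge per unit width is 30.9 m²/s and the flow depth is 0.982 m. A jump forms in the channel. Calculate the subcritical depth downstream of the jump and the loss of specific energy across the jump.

V₁ = q/y₁ = 30.9/0.982 = 31.5 m/s. Fr₁ = V₁/√(g·y₁) = 31.5/√(9.81×0.982) = 10.1.
Sequent-depth ratio: y₂/y₁ = ½[√(1 + 8Fr₁²) − 1] = ½[√823.2 − 1] = 13.8.
y₂ = 13.8 × 0.982 = 13.6 m.
V₂ = q/y₂ = 30.9/13.6 = 2.27 m/s. E₁ = y₁ + V₁²/2g = 51.4 m; E₂ = y₂ + V₂²/2g = 13.9 m. ΔE = E₁ − E₂ = 37.6 m.

y₂ = 13.6 m; ΔE = 37.6 m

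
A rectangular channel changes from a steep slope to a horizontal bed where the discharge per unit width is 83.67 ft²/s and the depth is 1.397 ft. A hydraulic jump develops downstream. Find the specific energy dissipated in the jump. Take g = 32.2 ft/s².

V₁ = q/y₁ = 83.67/1.397 = 59.89 ft/s. Fr₁ = V₁/√(g·y₁) = 59.89/√(32.2×1.397) = 8.930.
Sequent-depth ratio: y₂/y₁ = ½[√(1 + 8Fr₁²) − 1] = ½[√638.95 − 1] = 12.14.
y₂ = 12.14 × 1.397 = 16.96 ft.
Head loss: ΔE = (y₂ − y₁)³/(4y₁y₂) = (16.96 − 1.397)³/(4×1.397×16.96) = 3768/94.76 = 39.76 ft.

ΔE = 39.76 ft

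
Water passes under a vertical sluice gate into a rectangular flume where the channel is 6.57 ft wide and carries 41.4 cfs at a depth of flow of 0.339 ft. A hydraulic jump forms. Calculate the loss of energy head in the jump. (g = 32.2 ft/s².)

ΔE = 3.08 ft

q = Q/b = 41.4/6.57 = 6.30 ft²/s; V₁ = q/y₁ = 18.6 ft/s. Fr₁ = V₁/√(g·y₁) = 5.63.
Sequent-depth ratio: y₂/y₁ = ½[√(1 + 8Fr₁²) − 1] = ½[√254.2 − 1] = 7.47.
y₂ = 7.47 × 0.339 = 2.53 ft.
Head loss: ΔE = (y₂ − y₁)³/(4y₁y₂) = (2.53 − 0.339)³/(4×0.339×2.53) = 10.6/3.43 = 3.08 ft.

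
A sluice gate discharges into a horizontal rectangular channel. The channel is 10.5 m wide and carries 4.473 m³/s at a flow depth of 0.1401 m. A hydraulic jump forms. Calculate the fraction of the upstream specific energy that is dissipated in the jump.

ΔE/E₁ = 0.191 (19.1%)

q = Q/b = 4.473/10.5 = 0.4260 m²/s; V₁ = q/y₁ = 3.041 m/s. Fr₁ = V₁/√(g·y₁) = 2.594.
Bélanger equation: y₂/y₁ = ½[√(1 + 8Fr₁²) − 1] = ½[√54.818 − 1] = 3.202.
y₂ = 3.202 × 0.1401 = 0.4486 m.
E₁ = y₁ + V₁²/2g = 0.6113 m. ΔE = (y₂ − y₁)³/(4y₁y₂) = 0.1168 m. ΔE/E₁ = 0.1168/0.6113 = 0.191.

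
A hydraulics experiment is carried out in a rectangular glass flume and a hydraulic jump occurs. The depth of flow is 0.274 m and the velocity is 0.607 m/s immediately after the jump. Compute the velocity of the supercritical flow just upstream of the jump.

Fr₂ = V₂/√(g·y₂) = 0.607/√(9.81×0.274) = 0.370.
Since the conjugate-depth ratio holds either way, y₁/y₂ = ½[√(1 + 8Fr₂²) − 1] = ½[√2.097 − 1] = 0.224.
y₁ = 0.224 × 0.274 = 0.0614 m.
V₁ = q/y₁ = 0.166/0.0614 = 2.71 m/s.

V₁ = 2.71 m/s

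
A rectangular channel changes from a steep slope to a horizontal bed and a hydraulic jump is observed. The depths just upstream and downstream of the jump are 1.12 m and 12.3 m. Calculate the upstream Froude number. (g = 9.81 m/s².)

Fr₁ = 8.11

For a rectangular channel the momentum equation gives q² = ½·g·y₁·y₂·(y₁ + y₂) = ½×9.81×1.12×12.3×13.4 = 907.
q = √907 = 30.1 m²/s.
V₁ = q/y₁ = 26.9 m/s; Fr₁ = V₁/√(g·y₁) = 8.11.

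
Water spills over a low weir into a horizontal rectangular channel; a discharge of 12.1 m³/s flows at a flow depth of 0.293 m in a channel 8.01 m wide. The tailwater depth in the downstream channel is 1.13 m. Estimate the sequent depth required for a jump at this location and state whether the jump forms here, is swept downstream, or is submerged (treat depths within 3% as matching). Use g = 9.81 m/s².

y₂ = 1.12 m; the jump forms here

q = Q/b = 12.1/8.01 = 1.51 m²/s; V₁ = q/y₁ = 5.16 m/s. Fr₁ = V₁/√(g·y₁) = 3.04.
Conjugate-depth relation: y₂/y₁ = ½[√(1 + 8Fr₁²) − 1] = ½[√74.98 − 1] = 3.83.
y₂ = 3.83 × 0.293 = 1.12 m.
Tailwater y_tw = 1.13 m: y_tw ≈ y₂, so the jump forms here.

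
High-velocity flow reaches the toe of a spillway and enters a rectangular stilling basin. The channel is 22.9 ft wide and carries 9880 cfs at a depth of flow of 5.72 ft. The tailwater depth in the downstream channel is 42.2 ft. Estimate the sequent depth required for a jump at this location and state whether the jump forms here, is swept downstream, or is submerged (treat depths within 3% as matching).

y₂ = 42.2 ft; the jump forms here

q = Q/b = 9880/22.9 = 431 ft²/s; V₁ = q/y₁ = 75.4 ft/s. Fr₁ = V₁/√(g·y₁) = 5.56.
From the momentum equation for a rectangular channel, y₂/y₁ = ½[√(1 + 8Fr₁²) − 1] = ½[√248.1 − 1] = 7.38.
y₂ = 7.38 × 5.72 = 42.2 ft.
Tailwater y_tw = 42.2 ft: y_tw ≈ y₂, so the jump forms here.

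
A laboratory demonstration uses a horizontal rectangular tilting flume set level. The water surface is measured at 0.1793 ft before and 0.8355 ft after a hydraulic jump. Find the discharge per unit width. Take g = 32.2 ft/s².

q = 1.564 ft²/s

For a rectangular channel the momentum equation gives q² = ½·g·y₁·y₂·(y₁ + y₂) = ½×32.2×0.1793×0.8355×1.015 = 2.448.
q = √2.448 = 1.564 ft²/s.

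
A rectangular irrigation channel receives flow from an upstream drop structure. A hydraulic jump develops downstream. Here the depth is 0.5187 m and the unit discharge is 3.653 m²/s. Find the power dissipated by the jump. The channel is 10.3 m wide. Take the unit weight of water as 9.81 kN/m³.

V₁ = q/y₁ = 3.653/0.5187 = 7.043 m/s. Fr₁ = V₁/√(g·y₁) = 7.043/√(9.81×0.5187) = 3.122.
Bélanger equation: y₂/y₁ = ½[√(1 + 8Fr₁²) − 1] = ½[√78.978 − 1] = 3.943.
y₂ = 3.943 × 0.5187 = 2.045 m.
V₂ = q/y₂ = 3.653/2.045 = 1.786 m/s. E₁ = y₁ + V₁²/2g = 3.047 m; E₂ = y₂ + V₂²/2g = 2.208 m. ΔE = E₁ − E₂ = 0.8386 m.
Q = q·b = 3.653 × 10.3 = 37.63 m³/s. P = γ·Q·ΔE = 9.81 × 37.63 × 0.8386 = 309.5 kW.

P = 309.5 kW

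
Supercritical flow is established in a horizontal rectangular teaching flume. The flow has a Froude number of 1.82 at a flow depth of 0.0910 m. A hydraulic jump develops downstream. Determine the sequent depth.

Fr₁ = 1.82 (given).
From the momentum equation for a rectangular channel, y₂/y₁ = ½[√(1 + 8Fr₁²) − 1] = ½[√27.50 − 1] = 2.12.
y₂ = 2.12 × 0.0910 = 0.193 m.

y₂ = 0.193 m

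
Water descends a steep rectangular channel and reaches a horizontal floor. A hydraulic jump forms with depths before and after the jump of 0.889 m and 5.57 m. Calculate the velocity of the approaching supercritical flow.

V₁ = 14.1 m/s

For a rectangular channel the momentum equation gives q² = ½·g·y₁·y₂·(y₁ + y₂) = ½×9.81×0.889×5.57×6.46 = 157.
q = √157 = 12.5 m²/s.
V₁ = q/y₁ = 12.5/0.889 = 14.1 m/s.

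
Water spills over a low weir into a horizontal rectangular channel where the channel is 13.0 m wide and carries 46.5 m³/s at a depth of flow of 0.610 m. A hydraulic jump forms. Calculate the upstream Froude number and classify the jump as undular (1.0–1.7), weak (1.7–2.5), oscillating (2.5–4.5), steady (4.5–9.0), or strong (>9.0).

Fr₁ = 2.40; weak jump

q = Q/b = 46.5/13.0 = 3.58 m²/s; V₁ = q/y₁ = 5.86 m/s. Fr₁ = V₁/√(g·y₁) = 2.40.
Fr₁ = 2.40 lies in the weak range.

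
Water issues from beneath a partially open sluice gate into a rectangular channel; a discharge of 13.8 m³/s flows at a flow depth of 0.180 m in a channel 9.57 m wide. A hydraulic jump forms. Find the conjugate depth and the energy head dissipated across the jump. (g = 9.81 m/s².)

y₂ = 1.45 m; ΔE = 1.95 m

q = Q/b = 13.8/9.57 = 1.44 m²/s; V₁ = q/y₁ = 8.01 m/s. Fr₁ = V₁/√(g·y₁) = 6.03.
Bélanger equation: y₂/y₁ = ½[√(1 + 8Fr₁²) − 1] = ½[√291.8 − 1] = 8.04.
y₂ = 8.04 × 0.180 = 1.45 m.
V₂ = q/y₂ = 1.44/1.45 = 0.996 m/s. E₁ = y₁ + V₁²/2g = 3.45 m; E₂ = y₂ + V₂²/2g = 1.50 m. ΔE = E₁ − E₂ = 1.95 m.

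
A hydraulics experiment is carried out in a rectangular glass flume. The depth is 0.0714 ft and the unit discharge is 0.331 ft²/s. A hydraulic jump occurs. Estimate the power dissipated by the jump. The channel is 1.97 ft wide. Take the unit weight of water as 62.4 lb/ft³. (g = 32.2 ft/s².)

P = 0.00796 hp

V₁ = q/y₁ = 0.331/0.0714 = 4.64 ft/s. Fr₁ = V₁/√(g·y₁) = 4.64/√(32.2×0.0714) = 3.06.
By Bélanger, y₂/y₁ = ½[√(1 + 8Fr₁²) − 1] = ½[√75.78 − 1] = 3.85.
y₂ = 3.85 × 0.0714 = 0.275 ft.
V₂ = q/y₂ = 0.331/0.275 = 1.20 ft/s. E₁ = y₁ + V₁²/2g = 0.405 ft; E₂ = y₂ + V₂²/2g = 0.298 ft. ΔE = E₁ − E₂ = 0.108 ft.
Q = q·b = 0.331 × 1.97 = 0.652 cfs. P = γ·Q·ΔE/550 = 62.4 × 0.652 × 0.108 / 550 = 0.00796 hp.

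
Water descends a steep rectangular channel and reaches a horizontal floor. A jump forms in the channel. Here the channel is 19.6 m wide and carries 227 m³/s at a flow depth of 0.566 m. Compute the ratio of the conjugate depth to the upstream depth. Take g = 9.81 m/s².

y₂/y₁ = 11.8

q = Q/b = 227/19.6 = 11.6 m²/s; V₁ = q/y₁ = 20.5 m/s. Fr₁ = V₁/√(g·y₁) = 8.68.
From the momentum equation for a rectangular channel, y₂/y₁ = ½[√(1 + 8Fr₁²) − 1] = ½[√604.3 − 1] = 11.8.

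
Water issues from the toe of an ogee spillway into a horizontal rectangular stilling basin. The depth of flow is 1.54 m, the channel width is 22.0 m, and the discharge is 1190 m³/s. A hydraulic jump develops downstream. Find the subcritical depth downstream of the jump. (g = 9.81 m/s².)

q = Q/b = 1190/22.0 = 54.1 m²/s; V₁ = q/y₁ = 35.1 m/s. Fr₁ = V₁/√(g·y₁) = 9.04.
Sequent-depth ratio: y₂/y₁ = ½[√(1 + 8Fr₁²) − 1] = ½[√654.3 − 1] = 12.3.
y₂ = 12.3 × 1.54 = 18.9 m.

y₂ = 18.9 m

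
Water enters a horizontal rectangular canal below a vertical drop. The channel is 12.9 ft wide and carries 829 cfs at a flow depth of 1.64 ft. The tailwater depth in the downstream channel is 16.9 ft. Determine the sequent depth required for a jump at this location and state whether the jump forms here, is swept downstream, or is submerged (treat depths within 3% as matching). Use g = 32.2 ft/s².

y₂ = 11.7 ft; the jump is submerged

q = Q/b = 829/12.9 = 64.3 ft²/s; V₁ = q/y₁ = 39.2 ft/s. Fr₁ = V₁/√(g·y₁) = 5.39.
Bélanger equation: y₂/y₁ = ½[√(1 + 8Fr₁²) − 1] = ½[√233.6 − 1] = 7.14.
y₂ = 7.14 × 1.64 = 11.7 ft.
Tailwater y_tw = 16.9 ft: y_tw > y₂, so the jump is submerged.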